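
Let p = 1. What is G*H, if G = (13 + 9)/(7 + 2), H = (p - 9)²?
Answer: 1408/9 ≈ 156.44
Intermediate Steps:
H = 64 (H = (1 - 9)² = (-8)² = 64)
G = 22/9 ≈ 2.4444
G*H = (22/9)*64 = 1408/9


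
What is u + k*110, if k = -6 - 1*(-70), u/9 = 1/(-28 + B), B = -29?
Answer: 133757/19 ≈ 7039.8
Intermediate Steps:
u = -3/19 (u = 9/(-28 - 29) = 9/(-57) = 9*(-1/57) = -3/19 ≈ -0.15789)
k = 64 (k = -6 + 70 = 64)
u + k*110 = -3/19 + 64*110 = -3/19 + 7040 = 133757/19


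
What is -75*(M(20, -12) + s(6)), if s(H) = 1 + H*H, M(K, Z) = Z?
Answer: -1875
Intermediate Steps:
s(H) = 1 + H²
-75*(M(20, -12) + s(6)) = -75*(-12 + (1 + 6²)) = -75*(-12 + (1 + 36)) = -75*(-12 + 37) = -75*25 = -1875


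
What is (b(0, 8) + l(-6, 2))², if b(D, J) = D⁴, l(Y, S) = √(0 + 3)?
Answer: 3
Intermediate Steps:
l(Y, S) = √3
(b(0, 8) + l(-6, 2))² = (0⁴ + √3)² = (0 + √3)² = (√3)² = 3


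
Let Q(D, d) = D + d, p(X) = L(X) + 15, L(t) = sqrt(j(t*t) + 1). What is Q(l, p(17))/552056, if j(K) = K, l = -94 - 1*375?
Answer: -227/276028 + sqrt(290)/552056 ≈ -0.00079153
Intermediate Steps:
l = -469 (l = -94 - 375 = -469)
L(t) = sqrt(1 + t**2) (L(t) = sqrt(t*t + 1) = sqrt(t**2 + 1) = sqrt(1 + t**2))
p(X) = 15 + sqrt(1 + X**2) (p(X) = sqrt(1 + X**2) + 15 = 15 + sqrt(1 + X**2))
Q(l, p(17))/552056 = (-469 + (15 + sqrt(1 + 17**2)))/552056 = (-469 + (15 + sqrt(1 + 289)))*(1/552056) = (-469 + (15 + sqrt(290)))*(1/552056) = (-454 + sqrt(290))*(1/552056) = -227/276028 + sqrt(290)/552056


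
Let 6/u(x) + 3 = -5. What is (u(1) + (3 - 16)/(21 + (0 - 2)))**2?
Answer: 11881/5776 ≈ 2.0570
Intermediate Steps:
u(x) = -3/4 (u(x) = 6/(-3 - 5) = 6/(-8) = 6*(-1/8) = -3/4)
(u(1) + (3 - 16)/(21 + (0 - 2)))**2 = (-3/4 + (3 - 16)/(21 + (0 - 2)))**2 = (-3/4 - 13/(21 - 2))**2 = (-3/4 - 13/19)**2 = (-109/76)**2 = 11881/5776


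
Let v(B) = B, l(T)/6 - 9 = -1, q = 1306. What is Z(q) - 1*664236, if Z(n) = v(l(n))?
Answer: -664188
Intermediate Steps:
l(T) = 48 (l(T) = 54 + 6*(-1) = 54 - 6 = 48)
Z(n) = 48
Z(q) - 1*664236 = 48 - 1*664236 = 48 - 664236 = -664188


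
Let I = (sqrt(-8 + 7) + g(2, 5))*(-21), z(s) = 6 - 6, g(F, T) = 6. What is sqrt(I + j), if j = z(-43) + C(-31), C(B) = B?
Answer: sqrt(-157 - 21*I) ≈ 0.83613 - 12.558*I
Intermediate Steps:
z(s) = 0
j = -31 (j = 0 - 31 = -31)
I = -126 - 21*I (I = (sqrt(-8 + 7) + 6)*(-21) = (sqrt(-1) + 6)*(-21) = (I + 6)*(-21) = (6 + I)*(-21) = -126 - 21*I ≈ -126.0 - 21.0*I)
sqrt(I + j) = sqrt((-126 - 21*I) - 31) = sqrt(-157 - 21*I)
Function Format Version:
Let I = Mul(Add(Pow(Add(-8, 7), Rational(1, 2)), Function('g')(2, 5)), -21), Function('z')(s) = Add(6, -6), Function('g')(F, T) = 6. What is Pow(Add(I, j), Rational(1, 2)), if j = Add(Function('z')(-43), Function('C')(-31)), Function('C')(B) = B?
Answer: Pow(Add(-157, Mul(-21, I)), Rational(1, 2)) ≈ Add(0.83613, Mul(-12.558, I))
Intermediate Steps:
Function('z')(s) = 0
j = -31 (j = Add(0, -31) = -31)
I = Add(-126, Mul(-21, I)) (I = Mul(Add(Pow(Add(-8, 7), Rational(1, 2)), 6), -21) = Mul(Add(Pow(-1, Rational(1, 2)), 6), -21) = Mul(Add(I, 6), -21) = Mul(Add(6, I), -21) = Add(-126, Mul(-21, I)) ≈ Add(-126.00, Mul(-21.000, I)))
Pow(Add(I, j), Rational(1, 2)) = Pow(Add(Add(-126, Mul(-21, I)), -31), Rational(1, 2)) = Pow(Add(-157, Mul(-21, I)), Rational(1, 2))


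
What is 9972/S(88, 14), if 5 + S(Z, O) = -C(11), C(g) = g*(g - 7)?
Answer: -9972/49 ≈ -203.51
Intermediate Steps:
C(g) = g*(-7 + g)
S(Z, O) = -49 (S(Z, O) = -5 - 11*(-7 + 11) = -5 - 11*4 = -5 - 1*44 = -5 - 44 = -49)
9972/S(88, 14) = 9972/(-49) = 9972*(-1/49) = -9972/49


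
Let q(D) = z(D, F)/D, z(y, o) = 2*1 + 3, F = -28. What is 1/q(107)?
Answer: 107/5 ≈ 21.400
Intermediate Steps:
z(y, o) = 5 (z(y, o) = 2 + 3 = 5)
q(D) = 5/D
1/q(107) = 1/(5/107) = 107/5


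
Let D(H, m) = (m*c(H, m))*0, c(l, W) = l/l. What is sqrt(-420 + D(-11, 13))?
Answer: 2*I*sqrt(105) ≈ 20.494*I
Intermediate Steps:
c(l, W) = 1
D(H, m) = 0 (D(H, m) = (m*1)*0 = m*0 = 0)
sqrt(-420 + D(-11, 13)) = sqrt(-420 + 0) = sqrt(-420) = 2*I*sqrt(105)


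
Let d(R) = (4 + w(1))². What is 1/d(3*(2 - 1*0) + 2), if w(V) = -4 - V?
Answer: 1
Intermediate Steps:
d(R) = 1 (d(R) = (4 + (-4 - 1*1))² = (4 + (-4 - 1))² = (4 - 5)² = (-1)² = 1)
1/d(3*(2 - 1*0) + 2) = 1/1 = 1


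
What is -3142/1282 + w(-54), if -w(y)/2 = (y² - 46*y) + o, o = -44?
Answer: -6867963/641 ≈ -10714.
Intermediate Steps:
w(y) = 88 - 2*y² + 92*y (w(y) = -2*((y² - 46*y) - 44) = -2*(-44 + y² - 46*y) = 88 - 2*y² + 92*y)
-3142/1282 + w(-54) = -3142/1282 + (88 - 2*(-54)² + 92*(-54)) = -3142*1/1282 + (88 - 2*2916 - 4968) = -1571/641 + (88 - 5832 - 4968) = -1571/641 - 10712 = -6867963/641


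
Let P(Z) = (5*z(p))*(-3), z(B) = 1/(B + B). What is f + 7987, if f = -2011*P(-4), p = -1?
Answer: -14191/2 ≈ -7095.5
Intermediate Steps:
z(B) = 1/(2*B)
P(Z) = 15/2 (P(Z) = (5*((½)/(-1)))*(-3) = (5*((½)*(-1)))*(-3) = (5*(-½))*(-3) = -5/2*(-3) = 15/2)
f = -30165/2 (f = -2011*15/2 = -30165/2 ≈ -15083.)
f + 7987 = -30165/2 + 7987 = -14191/2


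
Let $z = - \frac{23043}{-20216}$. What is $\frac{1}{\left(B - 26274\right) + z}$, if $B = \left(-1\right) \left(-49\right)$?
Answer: $- \frac{20216}{530141557} \approx -3.8133 \cdot 10^{-5}$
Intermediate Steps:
$z = \frac{23043}{20216}$ ($z = \left(-23043\right) \left(- \frac{1}{20216}\right) = \frac{23043}{20216} \approx 1.1398$)
$B = 49$
$\frac{1}{\left(B - 26274\right) + z} = \frac{1}{\left(49 - 26274\right) + \frac{23043}{20216}} = \frac{1}{-26225 + \frac{23043}{20216}} = \frac{1}{- \frac{530141557}{20216}} = - \frac{20216}{530141557}$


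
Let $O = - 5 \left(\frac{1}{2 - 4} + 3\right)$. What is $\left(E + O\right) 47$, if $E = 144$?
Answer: $\frac{12361}{2} \approx 6180.5$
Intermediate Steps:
$O = - \frac{25}{2}$ ($O = - 5 \left(\frac{1}{-2} + 3\right) = - 5 \left(- \frac{1}{2} + 3\right) = \left(-5\right) \frac{5}{2} = - \frac{25}{2} \approx -12.5$)
$\left(E + O\right) 47 = \left(144 - \frac{25}{2}\right) 47 = \frac{263}{2} \cdot 47 = \frac{12361}{2}$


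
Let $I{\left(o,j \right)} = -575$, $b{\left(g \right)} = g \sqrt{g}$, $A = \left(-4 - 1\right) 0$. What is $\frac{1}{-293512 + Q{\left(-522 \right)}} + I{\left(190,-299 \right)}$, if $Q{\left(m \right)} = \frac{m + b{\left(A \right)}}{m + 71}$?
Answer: $- \frac{76114699701}{132373390} \approx -575.0$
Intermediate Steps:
$A = 0$ ($A = \left(-5\right) 0 = 0$)
$b{\left(g \right)} = g^{\frac{3}{2}}$
$Q{\left(m \right)} = \frac{m}{71 + m}$ ($Q{\left(m \right)} = \frac{m + 0^{\frac{3}{2}}}{m + 71} = \frac{m + 0}{71 + m} = \frac{m}{71 + m}$)
$\frac{1}{-293512 + Q{\left(-522 \right)}} + I{\left(190,-299 \right)} = \frac{1}{-293512 - \frac{522}{71 - 522}} - 575 = \frac{1}{-293512 - \frac{522}{-451}} - 575 = \frac{1}{-293512 - - \frac{522}{451}} - 575 = \frac{1}{-293512 + \frac{522}{451}} - 575 = \frac{1}{- \frac{132373390}{451}} - 575 = - \frac{451}{132373390} - 575 = - \frac{76114699701}{132373390}$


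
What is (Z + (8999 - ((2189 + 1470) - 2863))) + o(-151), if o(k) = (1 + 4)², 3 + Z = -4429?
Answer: 3796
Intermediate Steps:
Z = -4432 (Z = -3 - 4429 = -4432)
o(k) = 25 (o(k) = 5² = 25)
(Z + (8999 - ((2189 + 1470) - 2863))) + o(-151) = (-4432 + (8999 - ((2189 + 1470) - 2863))) + 25 = (-4432 + (8999 - (3659 - 2863))) + 25 = (-4432 + (8999 - 1*796)) + 25 = (-4432 + (8999 - 796)) + 25 = (-4432 + 8203) + 25 = 3771 + 25 = 3796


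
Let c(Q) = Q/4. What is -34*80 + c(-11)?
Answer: -10891/4 ≈ -2722.8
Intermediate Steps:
c(Q) = Q/4 (c(Q) = Q*(1/4) = Q/4)
-34*80 + c(-11) = -34*80 + (1/4)*(-11) = -2720 - 11/4 = -10891/4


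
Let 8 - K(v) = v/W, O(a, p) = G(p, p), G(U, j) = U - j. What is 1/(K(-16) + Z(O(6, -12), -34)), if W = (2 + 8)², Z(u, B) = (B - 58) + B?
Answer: -25/2946 ≈ -0.0084861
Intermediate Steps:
O(a, p) = 0 (O(a, p) = p - p = 0)
Z(u, B) = -58 + 2*B (Z(u, B) = (-58 + B) + B = -58 + 2*B)
W = 100 (W = 10² = 100)
K(v) = 8 - v/100
1/(K(-16) + Z(O(6, -12), -34)) = 1/((8 - 1/100*(-16)) + (-58 + 2*(-34))) = 1/((8 + 4/25) + (-58 - 68)) = 1/(204/25 - 126) = 1/(-2946/25) = -25/2946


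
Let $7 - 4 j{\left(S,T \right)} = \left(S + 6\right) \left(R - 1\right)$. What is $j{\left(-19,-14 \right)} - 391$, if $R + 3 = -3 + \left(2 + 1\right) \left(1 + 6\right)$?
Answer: $- \frac{1375}{4} \approx -343.75$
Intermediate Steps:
$R = 15$ ($R = -3 - \left(3 - \left(2 + 1\right) \left(1 + 6\right)\right) = -3 + \left(-3 + 3 \cdot 7\right) = -3 + \left(-3 + 21\right) = -3 + 18 = 15$)
$j{\left(S,T \right)} = - \frac{77}{4} - \frac{7 S}{2}$ ($j{\left(S,T \right)} = \frac{7}{4} - \frac{\left(S + 6\right) \left(15 - 1\right)}{4} = \frac{7}{4} - \frac{\left(6 + S\right) 14}{4} = \frac{7}{4} - \frac{84 + 14 S}{4} = \frac{7}{4} - \left(21 + \frac{7 S}{2}\right) = - \frac{77}{4} - \frac{7 S}{2}$)
$j{\left(-19,-14 \right)} - 391 = \left(- \frac{77}{4} - - \frac{133}{2}\right) - 391 = \left(- \frac{77}{4} + \frac{133}{2}\right) - 391 = \frac{189}{4} - 391 = - \frac{1375}{4}$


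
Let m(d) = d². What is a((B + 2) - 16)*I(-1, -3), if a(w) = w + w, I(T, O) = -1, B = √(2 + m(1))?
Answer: 28 - 2*√3 ≈ 24.536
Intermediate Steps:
B = √3 (B = √(2 + 1²) = √(2 + 1) = √3 ≈ 1.7320)
a(w) = 2*w
a((B + 2) - 16)*I(-1, -3) = (2*((√3 + 2) - 16))*(-1) = (2*((2 + √3) - 16))*(-1) = (2*(-14 + √3))*(-1) = (-28 + 2*√3)*(-1) = 28 - 2*√3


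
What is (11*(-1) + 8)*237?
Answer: -711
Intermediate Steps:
(11*(-1) + 8)*237 = (-11 + 8)*237 = -3*237 = -711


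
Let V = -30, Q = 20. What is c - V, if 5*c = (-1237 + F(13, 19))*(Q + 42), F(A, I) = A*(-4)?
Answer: -79768/5 ≈ -15954.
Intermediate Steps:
F(A, I) = -4*A
c = -79918/5 (c = ((-1237 - 4*13)*(20 + 42))/5 = ((-1237 - 52)*62)/5 = (-1289*62)/5 = (⅕)*(-79918) = -79918/5 ≈ -15984.)
c - V = -79918/5 - 1*(-30) = -79918/5 + 30 = -79768/5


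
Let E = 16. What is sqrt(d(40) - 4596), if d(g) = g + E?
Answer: 2*I*sqrt(1135) ≈ 67.38*I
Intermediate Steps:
d(g) = 16 + g (d(g) = g + 16 = 16 + g)
sqrt(d(40) - 4596) = sqrt((16 + 40) - 4596) = sqrt(56 - 4596) = sqrt(-4540) = 2*I*sqrt(1135)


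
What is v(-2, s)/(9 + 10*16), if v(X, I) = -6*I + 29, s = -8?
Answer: 77/169 ≈ 0.45562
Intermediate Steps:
v(X, I) = 29 - 6*I
v(-2, s)/(9 + 10*16) = (29 - 6*(-8))/(9 + 10*16) = (29 + 48)/(9 + 160) = 77/169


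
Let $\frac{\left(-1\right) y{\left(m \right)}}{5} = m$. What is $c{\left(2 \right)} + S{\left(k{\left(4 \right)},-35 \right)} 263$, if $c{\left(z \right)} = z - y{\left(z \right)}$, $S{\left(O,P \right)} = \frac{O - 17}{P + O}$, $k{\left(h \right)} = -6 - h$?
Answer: $\frac{849}{5} \approx 169.8$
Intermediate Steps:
$y{\left(m \right)} = - 5 m$
$S{\left(O,P \right)} = \frac{-17 + O}{O + P}$
$c{\left(z \right)} = 6 z$ ($c{\left(z \right)} = z - - 5 z = z + 5 z = 6 z$)
$c{\left(2 \right)} + S{\left(k{\left(4 \right)},-35 \right)} 263 = 6 \cdot 2 + \frac{-17 - 10}{\left(-6 - 4\right) - 35} \cdot 263 = 12 + \frac{-17 - 10}{\left(-6 - 4\right) - 35} \cdot 263 = 12 + \frac{-17 - 10}{-10 - 35} \cdot 263 = 12 + \frac{1}{-45} \left(-27\right) 263 = 12 + \left(- \frac{1}{45}\right) \left(-27\right) 263 = 12 + \frac{3}{5} \cdot 263 = 12 + \frac{789}{5} = \frac{849}{5}$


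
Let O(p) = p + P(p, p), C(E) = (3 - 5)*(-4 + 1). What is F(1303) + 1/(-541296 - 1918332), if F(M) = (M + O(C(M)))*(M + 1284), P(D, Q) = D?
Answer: 8367420791339/2459628 ≈ 3.4019e+6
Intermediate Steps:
C(E) = 6 (C(E) = -2*(-3) = 6)
O(p) = 2*p (O(p) = p + p = 2*p)
F(M) = (12 + M)*(1284 + M) (F(M) = (M + 2*6)*(M + 1284) = (M + 12)*(1284 + M) = (12 + M)*(1284 + M))
F(1303) + 1/(-541296 - 1918332) = (15408 + 1303**2 + 1296*1303) + 1/(-541296 - 1918332) = (15408 + 1697809 + 1688688) + 1/(-2459628) = 3401905 - 1/2459628 = 8367420791339/2459628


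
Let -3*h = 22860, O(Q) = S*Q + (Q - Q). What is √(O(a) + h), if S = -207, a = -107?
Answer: √14529 ≈ 120.54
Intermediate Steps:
O(Q) = -207*Q (O(Q) = -207*Q + (Q - Q) = -207*Q + 0 = -207*Q)
h = -7620 (h = -⅓*22860 = -7620)
√(O(a) + h) = √(-207*(-107) - 7620) = √(22149 - 7620) = √14529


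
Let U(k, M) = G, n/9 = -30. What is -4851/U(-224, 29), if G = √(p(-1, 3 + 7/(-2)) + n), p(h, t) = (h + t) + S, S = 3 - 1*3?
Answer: 1617*I*√1086/181 ≈ 294.41*I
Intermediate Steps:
n = -270 (n = 9*(-30) = -270)
S = 0 (S = 3 - 3 = 0)
p(h, t) = h + t (p(h, t) = (h + t) + 0 = h + t)
G = I*√1086/2 (G = √((-1 + (3 + 7/(-2))) - 270) = √((-1 + (3 + 7*(-½))) - 270) = √((-1 + (3 - 7/2)) - 270) = √((-1 - ½) - 270) = √(-3/2 - 270) = √(-543/2) = I*√1086/2 ≈ 16.477*I)
U(k, M) = I*√1086/2
-4851/U(-224, 29) = -4851*(-I*√1086/543) = -(-1617)*I*√1086/181 = 1617*I*√1086/181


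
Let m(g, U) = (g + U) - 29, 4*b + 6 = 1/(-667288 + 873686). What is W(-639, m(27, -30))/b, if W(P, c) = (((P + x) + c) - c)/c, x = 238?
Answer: -41382799/4953548 ≈ -8.3542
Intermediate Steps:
b = -1238387/825592 (b = -3/2 + 1/(4*(-667288 + 873686)) = -3/2 + (¼)/206398 = -3/2 + (¼)*(1/206398) = -3/2 + 1/825592 = -1238387/825592 ≈ -1.5000)
m(g, U) = -29 + U + g (m(g, U) = (U + g) - 29 = -29 + U + g)
W(P, c) = (238 + P)/c (W(P, c) = (((P + 238) + c) - c)/c = (((238 + P) + c) - c)/c = ((238 + P + c) - c)/c = (238 + P)/c)
W(-639, m(27, -30))/b = ((238 - 639)/(-29 - 30 + 27))/(-1238387/825592) = (-401/(-32))*(-825592/1238387) = -1/32*(-401)*(-825592/1238387) = (401/32)*(-825592/1238387) = -41382799/4953548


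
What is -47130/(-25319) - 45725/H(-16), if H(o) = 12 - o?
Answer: -165198805/101276 ≈ -1631.2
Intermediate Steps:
-47130/(-25319) - 45725/H(-16) = -47130/(-25319) - 45725/(12 - 1*(-16)) = -47130*(-1/25319) - 45725/(12 + 16) = 47130/25319 - 45725/28 = -165198805/101276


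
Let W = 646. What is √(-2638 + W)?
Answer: 2*I*√498 ≈ 44.632*I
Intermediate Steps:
√(-2638 + W) = √(-2638 + 646) = √(-1992) = 2*I*√498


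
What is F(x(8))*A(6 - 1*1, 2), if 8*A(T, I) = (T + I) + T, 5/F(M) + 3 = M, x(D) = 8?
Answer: 3/2 ≈ 1.5000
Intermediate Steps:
F(M) = 5/(-3 + M)
A(T, I) = T/4 + I/8 (A(T, I) = ((T + I) + T)/8 = ((I + T) + T)/8 = (I + 2*T)/8 = T/4 + I/8)
F(x(8))*A(6 - 1*1, 2) = (5/(-3 + 8))*((6 - 1*1)/4 + (1/8)*2) = (5/5)*((6 - 1)/4 + 1/4) = (5*(1/5))*((1/4)*5 + 1/4) = 1*(5/4 + 1/4) = 1*(3/2) = 3/2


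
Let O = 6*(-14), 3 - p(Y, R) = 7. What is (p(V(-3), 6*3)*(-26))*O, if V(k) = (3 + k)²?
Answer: -8736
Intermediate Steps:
p(Y, R) = -4 (p(Y, R) = 3 - 1*7 = 3 - 7 = -4)
O = -84
(p(V(-3), 6*3)*(-26))*O = -4*(-26)*(-84) = 104*(-84) = -8736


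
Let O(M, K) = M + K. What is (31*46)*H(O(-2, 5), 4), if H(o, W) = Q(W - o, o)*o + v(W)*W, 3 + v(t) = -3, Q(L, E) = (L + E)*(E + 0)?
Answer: 17112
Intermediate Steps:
Q(L, E) = E*(E + L) (Q(L, E) = (E + L)*E = E*(E + L))
v(t) = -6 (v(t) = -3 - 3 = -6)
O(M, K) = K + M
H(o, W) = -6*W + W*o² (H(o, W) = (o*(o + (W - o)))*o - 6*W = (o*W)*o - 6*W = (W*o)*o - 6*W = W*o² - 6*W = -6*W + W*o²)
(31*46)*H(O(-2, 5), 4) = (31*46)*(4*(-6 + (5 - 2)²)) = 1426*(4*(-6 + 3²)) = 1426*(4*(-6 + 9)) = 1426*(4*3) = 1426*12 = 17112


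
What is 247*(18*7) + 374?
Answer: 31496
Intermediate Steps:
247*(18*7) + 374 = 247*126 + 374 = 31122 + 374 = 31496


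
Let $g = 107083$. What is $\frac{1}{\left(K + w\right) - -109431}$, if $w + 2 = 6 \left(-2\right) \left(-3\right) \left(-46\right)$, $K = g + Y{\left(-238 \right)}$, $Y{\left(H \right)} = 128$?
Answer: $\frac{1}{214984} \approx 4.6515 \cdot 10^{-6}$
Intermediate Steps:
$K = 107211$ ($K = 107083 + 128 = 107211$)
$w = -1658$ ($w = -2 + 6 \left(-2\right) \left(-3\right) \left(-46\right) = -2 + \left(-12\right) \left(-3\right) \left(-46\right) = -2 + 36 \left(-46\right) = -2 - 1656 = -1658$)
$\frac{1}{\left(K + w\right) - -109431} = \frac{1}{\left(107211 - 1658\right) - -109431} = \frac{1}{105553 + 109431} = \frac{1}{214984}$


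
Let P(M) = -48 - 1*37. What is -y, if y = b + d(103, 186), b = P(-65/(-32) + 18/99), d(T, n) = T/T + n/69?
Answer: 1870/23 ≈ 81.304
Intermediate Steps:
P(M) = -85 (P(M) = -48 - 37 = -85)
d(T, n) = 1 + n/69 (d(T, n) = 1 + n*(1/69) = 1 + n/69)
b = -85
y = -1870/23 (y = -85 + (1 + (1/69)*186) = -85 + (1 + 62/23) = -85 + 85/23 = -1870/23 ≈ -81.304)
-y = -1*(-1870/23) = 1870/23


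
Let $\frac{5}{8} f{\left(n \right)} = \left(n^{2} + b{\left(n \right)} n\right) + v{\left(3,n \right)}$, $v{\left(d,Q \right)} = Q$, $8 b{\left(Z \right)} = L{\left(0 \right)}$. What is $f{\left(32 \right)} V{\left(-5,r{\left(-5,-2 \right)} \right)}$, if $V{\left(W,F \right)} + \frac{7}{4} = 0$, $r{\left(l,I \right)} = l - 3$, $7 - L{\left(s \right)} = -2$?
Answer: $- \frac{15288}{5} \approx -3057.6$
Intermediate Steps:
$L{\left(s \right)} = 9$ ($L{\left(s \right)} = 7 - -2 = 7 + 2 = 9$)
$r{\left(l,I \right)} = -3 + l$
$b{\left(Z \right)} = \frac{9}{8}$ ($b{\left(Z \right)} = \frac{1}{8} \cdot 9 = \frac{9}{8}$)
$V{\left(W,F \right)} = - \frac{7}{4}$ ($V{\left(W,F \right)} = - \frac{7}{4} + 0 = - \frac{7}{4}$)
$f{\left(n \right)} = \frac{8 n^{2}}{5} + \frac{17 n}{5}$ ($f{\left(n \right)} = \frac{8 \left(\left(n^{2} + \frac{9 n}{8}\right) + n\right)}{5} = \frac{8 \left(n^{2} + \frac{17 n}{8}\right)}{5} = \frac{8 n^{2}}{5} + \frac{17 n}{5}$)
$f{\left(32 \right)} V{\left(-5,r{\left(-5,-2 \right)} \right)} = \frac{1}{5} \cdot 32 \left(17 + 8 \cdot 32\right) \left(- \frac{7}{4}\right) = \frac{1}{5} \cdot 32 \left(17 + 256\right) \left(- \frac{7}{4}\right) = \frac{1}{5} \cdot 32 \cdot 273 \left(- \frac{7}{4}\right) = \frac{8736}{5} \left(- \frac{7}{4}\right) = - \frac{15288}{5}$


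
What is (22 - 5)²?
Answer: 289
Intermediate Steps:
(22 - 5)² = 17² = 289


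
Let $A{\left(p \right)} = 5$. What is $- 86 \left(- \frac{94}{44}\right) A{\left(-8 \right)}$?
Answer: $\frac{10105}{11} \approx 918.64$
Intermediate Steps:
$- 86 \left(- \frac{94}{44}\right) A{\left(-8 \right)} = - 86 \left(- \frac{94}{44}\right) 5 = - 86 \left(\left(-94\right) \frac{1}{44}\right) 5 = \left(-86\right) \left(- \frac{47}{22}\right) 5 = \frac{2021}{11} \cdot 5 = \frac{10105}{11}$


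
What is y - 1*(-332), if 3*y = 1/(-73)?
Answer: 72707/219 ≈ 332.00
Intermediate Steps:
y = -1/219 (y = (⅓)/(-73) = (⅓)*(-1/73) = -1/219 ≈ -0.0045662)
y - 1*(-332) = -1/219 - 1*(-332) = -1/219 + 332 = 72707/219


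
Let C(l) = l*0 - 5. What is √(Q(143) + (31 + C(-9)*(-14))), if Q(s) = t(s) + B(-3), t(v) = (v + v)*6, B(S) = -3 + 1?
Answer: 11*√15 ≈ 42.603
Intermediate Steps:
C(l) = -5 (C(l) = 0 - 5 = -5)
B(S) = -2
t(v) = 12*v (t(v) = (2*v)*6 = 12*v)
Q(s) = -2 + 12*s (Q(s) = 12*s - 2 = -2 + 12*s)
√(Q(143) + (31 + C(-9)*(-14))) = √((-2 + 12*143) + (31 - 5*(-14))) = √((-2 + 1716) + (31 + 70)) = √(1714 + 101) = √1815 = 11*√15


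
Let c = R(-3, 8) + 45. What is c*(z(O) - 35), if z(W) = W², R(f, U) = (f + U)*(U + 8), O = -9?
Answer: 5750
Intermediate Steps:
R(f, U) = (8 + U)*(U + f) (R(f, U) = (U + f)*(8 + U) = (8 + U)*(U + f))
c = 125 (c = (8² + 8*8 + 8*(-3) + 8*(-3)) + 45 = (64 + 64 - 24 - 24) + 45 = 80 + 45 = 125)
c*(z(O) - 35) = 125*((-9)² - 35) = 125*(81 - 35) = 125*46 = 5750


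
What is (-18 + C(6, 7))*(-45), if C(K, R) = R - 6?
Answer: 765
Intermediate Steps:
C(K, R) = -6 + R
(-18 + C(6, 7))*(-45) = (-18 + (-6 + 7))*(-45) = (-18 + 1)*(-45) = -17*(-45) = 765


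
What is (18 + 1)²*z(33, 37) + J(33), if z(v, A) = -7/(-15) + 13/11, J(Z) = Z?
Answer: 103637/165 ≈ 628.10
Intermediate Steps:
z(v, A) = 272/165 (z(v, A) = -7*(-1/15) + 13*(1/11) = 7/15 + 13/11 = 272/165)
(18 + 1)²*z(33, 37) + J(33) = (18 + 1)²*(272/165) + 33 = 19²*(272/165) + 33 = 361*(272/165) + 33 = 98192/165 + 33 = 103637/165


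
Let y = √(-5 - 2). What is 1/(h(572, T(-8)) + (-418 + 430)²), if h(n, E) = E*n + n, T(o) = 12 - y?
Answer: 1895/14936672 + 143*I*√7/14936672 ≈ 0.00012687 + 2.533e-5*I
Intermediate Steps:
y = I*√7 (y = √(-7) = I*√7 ≈ 2.6458*I)
T(o) = 12 - I*√7
h(n, E) = n + E*n
1/(h(572, T(-8)) + (-418 + 430)²) = 1/(572*(1 + (12 - I*√7)) + (-418 + 430)²) = 1/(572*(13 - I*√7) + 12²) = 1/((7436 - 572*I*√7) + 144) = 1/(7580 - 572*I*√7)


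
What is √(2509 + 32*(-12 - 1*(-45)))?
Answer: √3565 ≈ 59.708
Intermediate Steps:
√(2509 + 32*(-12 - 1*(-45))) = √(2509 + 32*(-12 + 45)) = √(2509 + 32*33) = √(2509 + 1056) = √3565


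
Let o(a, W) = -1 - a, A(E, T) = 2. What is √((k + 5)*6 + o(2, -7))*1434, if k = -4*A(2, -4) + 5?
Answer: 4302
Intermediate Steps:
k = -3 (k = -4*2 + 5 = -8 + 5 = -3)
√((k + 5)*6 + o(2, -7))*1434 = √((-3 + 5)*6 + (-1 - 1*2))*1434 = √(2*6 + (-1 - 2))*1434 = √(12 - 3)*1434 = √9*1434 = 3*1434 = 4302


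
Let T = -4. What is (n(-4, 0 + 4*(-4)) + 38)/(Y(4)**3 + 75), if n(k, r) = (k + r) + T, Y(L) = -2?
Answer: 14/67 ≈ 0.20896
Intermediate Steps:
n(k, r) = -4 + k + r (n(k, r) = (k + r) - 4 = -4 + k + r)
(n(-4, 0 + 4*(-4)) + 38)/(Y(4)**3 + 75) = ((-4 - 4 + (0 + 4*(-4))) + 38)/((-2)**3 + 75) = ((-4 - 4 + (0 - 16)) + 38)/(-8 + 75) = ((-4 - 4 - 16) + 38)/67 = (-24 + 38)/67 = (1/67)*14 = 14/67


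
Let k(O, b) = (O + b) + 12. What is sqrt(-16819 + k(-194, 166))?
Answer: I*sqrt(16835) ≈ 129.75*I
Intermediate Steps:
k(O, b) = 12 + O + b
sqrt(-16819 + k(-194, 166)) = sqrt(-16819 + (12 - 194 + 166)) = sqrt(-16819 - 16) = sqrt(-16835) = I*sqrt(16835)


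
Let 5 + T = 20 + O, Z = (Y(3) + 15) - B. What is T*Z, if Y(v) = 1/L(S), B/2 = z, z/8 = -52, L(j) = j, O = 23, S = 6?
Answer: 96577/3 ≈ 32192.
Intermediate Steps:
z = -416 (z = 8*(-52) = -416)
B = -832 (B = 2*(-416) = -832)
Y(v) = ⅙ (Y(v) = 1/6 = ⅙)
Z = 5083/6 (Z = (⅙ + 15) - 1*(-832) = 91/6 + 832 = 5083/6 ≈ 847.17)
T = 38 (T = -5 + (20 + 23) = -5 + 43 = 38)
T*Z = 38*(5083/6) = 96577/3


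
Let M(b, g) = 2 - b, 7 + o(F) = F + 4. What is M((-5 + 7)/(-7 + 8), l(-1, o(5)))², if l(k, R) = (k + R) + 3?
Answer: 0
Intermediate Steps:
o(F) = -3 + F (o(F) = -7 + (F + 4) = -7 + (4 + F) = -3 + F)
l(k, R) = 3 + R + k (l(k, R) = (R + k) + 3 = 3 + R + k)
M((-5 + 7)/(-7 + 8), l(-1, o(5)))² = (2 - (-5 + 7)/(-7 + 8))² = (2 - 2/1)² = (2 - 2)² = 0² = 0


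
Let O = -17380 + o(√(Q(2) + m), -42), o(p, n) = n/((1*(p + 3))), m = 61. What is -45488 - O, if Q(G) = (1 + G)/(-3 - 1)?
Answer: -5762644/205 + 84*√241/205 ≈ -28104.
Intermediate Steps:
Q(G) = -¼ - G/4 (Q(G) = (1 + G)/(-4) = (1 + G)*(-¼) = -¼ - G/4)
o(p, n) = n/(3 + p) (o(p, n) = n/((1*(3 + p))) = n/(3 + p))
O = -17380 - 42/(3 + √241/2) (O = -17380 - 42/(3 + √((-¼ - ¼*2) + 61)) = -17380 - 42/(3 + √((-¼ - ½) + 61)) = -17380 - 42/(3 + √(-¾ + 61)) = -17380 - 42/(3 + √(241/4)) = -17380 - 42/(3 + √241/2) ≈ -17384.)
-45488 - O = -45488 - (-3562396/205 - 84*√241/205) = -45488 + (3562396/205 + 84*√241/205) = -5762644/205 + 84*√241/205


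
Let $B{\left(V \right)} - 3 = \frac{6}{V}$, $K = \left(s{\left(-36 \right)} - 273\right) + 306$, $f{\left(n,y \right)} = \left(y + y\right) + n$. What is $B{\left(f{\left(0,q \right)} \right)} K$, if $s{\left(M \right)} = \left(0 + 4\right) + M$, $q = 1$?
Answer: $6$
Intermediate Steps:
$f{\left(n,y \right)} = n + 2 y$ ($f{\left(n,y \right)} = 2 y + n = n + 2 y$)
$s{\left(M \right)} = 4 + M$
$K = 1$ ($K = \left(\left(4 - 36\right) - 273\right) + 306 = \left(-32 - 273\right) + 306 = -305 + 306 = 1$)
$B{\left(V \right)} = 3 + \frac{6}{V}$
$B{\left(f{\left(0,q \right)} \right)} K = \left(3 + \frac{6}{0 + 2 \cdot 1}\right) 1 = \left(3 + \frac{6}{0 + 2}\right) 1 = \left(3 + \frac{6}{2}\right) 1 = \left(3 + 6 \cdot \frac{1}{2}\right) 1 = \left(3 + 3\right) 1 = 6 \cdot 1 = 6$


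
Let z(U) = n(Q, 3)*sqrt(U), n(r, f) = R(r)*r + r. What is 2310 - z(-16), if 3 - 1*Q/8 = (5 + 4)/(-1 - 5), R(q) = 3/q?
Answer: 2310 - 156*I ≈ 2310.0 - 156.0*I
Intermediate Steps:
Q = 36 (Q = 24 - 8*(5 + 4)/(-1 - 5) = 24 - 72/(-6) = 24 - 72*(-1)/6 = 24 - 8*(-3/2) = 24 + 12 = 36)
n(r, f) = 3 + r (n(r, f) = (3/r)*r + r = 3 + r)
z(U) = 39*sqrt(U) (z(U) = (3 + 36)*sqrt(U) = 39*sqrt(U))
2310 - z(-16) = 2310 - 39*sqrt(-16) = 2310 - 39*4*I = 2310 - 156*I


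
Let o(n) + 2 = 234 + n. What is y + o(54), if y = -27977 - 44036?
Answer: -71727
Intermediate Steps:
o(n) = 232 + n (o(n) = -2 + (234 + n) = 232 + n)
y = -72013
y + o(54) = -72013 + (232 + 54) = -72013 + 286 = -71727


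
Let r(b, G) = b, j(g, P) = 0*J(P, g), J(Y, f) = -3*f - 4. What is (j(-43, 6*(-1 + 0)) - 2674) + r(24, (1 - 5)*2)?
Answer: -2650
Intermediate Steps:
J(Y, f) = -4 - 3*f
j(g, P) = 0 (j(g, P) = 0*(-4 - 3*g) = 0)
(j(-43, 6*(-1 + 0)) - 2674) + r(24, (1 - 5)*2) = (0 - 2674) + 24 = -2674 + 24 = -2650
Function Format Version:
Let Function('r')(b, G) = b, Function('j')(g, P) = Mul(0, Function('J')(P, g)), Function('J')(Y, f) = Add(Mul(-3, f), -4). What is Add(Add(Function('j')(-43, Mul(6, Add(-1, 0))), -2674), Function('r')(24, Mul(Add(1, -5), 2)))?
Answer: -2650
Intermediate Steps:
Function('J')(Y, f) = Add(-4, Mul(-3, f))
Function('j')(g, P) = 0 (Function('j')(g, P) = Mul(0, Add(-4, Mul(-3, g))) = 0)
Add(Add(Function('j')(-43, Mul(6, Add(-1, 0))), -2674), Function('r')(24, Mul(Add(1, -5), 2))) = Add(Add(0, -2674), 24) = Add(-2674, 24) = -2650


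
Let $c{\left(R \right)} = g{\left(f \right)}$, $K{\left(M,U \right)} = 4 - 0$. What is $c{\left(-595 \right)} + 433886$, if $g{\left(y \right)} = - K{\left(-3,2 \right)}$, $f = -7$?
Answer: $433882$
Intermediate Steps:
$K{\left(M,U \right)} = 4$ ($K{\left(M,U \right)} = 4 + 0 = 4$)
$g{\left(y \right)} = -4$ ($g{\left(y \right)} = \left(-1\right) 4 = -4$)
$c{\left(R \right)} = -4$
$c{\left(-595 \right)} + 433886 = -4 + 433886 = 433882$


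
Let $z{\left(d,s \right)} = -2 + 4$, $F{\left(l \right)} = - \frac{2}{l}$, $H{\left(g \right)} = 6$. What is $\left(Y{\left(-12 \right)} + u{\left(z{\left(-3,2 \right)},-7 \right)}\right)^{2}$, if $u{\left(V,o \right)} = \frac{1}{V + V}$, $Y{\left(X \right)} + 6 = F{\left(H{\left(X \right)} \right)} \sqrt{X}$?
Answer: $\frac{1523}{48} + \frac{23 i \sqrt{3}}{3} \approx 31.729 + 13.279 i$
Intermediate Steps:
$Y{\left(X \right)} = -6 - \frac{\sqrt{X}}{3}$ ($Y{\left(X \right)} = -6 + - \frac{2}{6} \sqrt{X} = -6 + \left(-2\right) \frac{1}{6} \sqrt{X} = -6 - \frac{\sqrt{X}}{3}$)
$z{\left(d,s \right)} = 2$
$u{\left(V,o \right)} = \frac{1}{2 V}$
$\left(Y{\left(-12 \right)} + u{\left(z{\left(-3,2 \right)},-7 \right)}\right)^{2} = \left(\left(-6 - \frac{\sqrt{-12}}{3}\right) + \frac{1}{2 \cdot 2}\right)^{2} = \left(\left(-6 - \frac{2 i \sqrt{3}}{3}\right) + \frac{1}{2} \cdot \frac{1}{2}\right)^{2} = \left(\left(-6 - \frac{2 i \sqrt{3}}{3}\right) + \frac{1}{4}\right)^{2} = \left(- \frac{23}{4} - \frac{2 i \sqrt{3}}{3}\right)^{2}$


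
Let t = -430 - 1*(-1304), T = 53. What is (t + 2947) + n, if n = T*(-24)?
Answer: 2549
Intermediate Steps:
t = 874 (t = -430 + 1304 = 874)
n = -1272 (n = 53*(-24) = -1272)
(t + 2947) + n = (874 + 2947) - 1272 = 3821 - 1272 = 2549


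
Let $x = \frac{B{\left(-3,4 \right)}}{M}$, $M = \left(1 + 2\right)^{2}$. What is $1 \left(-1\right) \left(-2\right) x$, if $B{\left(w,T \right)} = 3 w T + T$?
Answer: $- \frac{64}{9} \approx -7.1111$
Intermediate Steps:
$B{\left(w,T \right)} = T + 3 T w$ ($B{\left(w,T \right)} = 3 T w + T = T + 3 T w$)
$M = 9$ ($M = 3^{2} = 9$)
$x = - \frac{32}{9}$ ($x = \frac{4 \left(1 + 3 \left(-3\right)\right)}{9} = 4 \left(1 - 9\right) \frac{1}{9} = 4 \left(-8\right) \frac{1}{9} = \left(-32\right) \frac{1}{9} = - \frac{32}{9} \approx -3.5556$)
$1 \left(-1\right) \left(-2\right) x = 1 \left(-1\right) \left(-2\right) \left(- \frac{32}{9}\right) = \left(-1\right) \left(-2\right) \left(- \frac{32}{9}\right) = 2 \left(- \frac{32}{9}\right) = - \frac{64}{9}$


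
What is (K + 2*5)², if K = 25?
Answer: 1225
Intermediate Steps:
(K + 2*5)² = (25 + 2*5)² = (25 + 10)² = 35² = 1225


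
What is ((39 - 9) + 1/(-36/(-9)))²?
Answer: 14641/16 ≈ 915.06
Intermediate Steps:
((39 - 9) + 1/(-36/(-9)))² = (30 + 1/(-36*(-1)/9))² = (30 + 1/(-6*(-⅔)))² = (30 + 1/4)² = (30 + ¼)² = (121/4)² = 14641/16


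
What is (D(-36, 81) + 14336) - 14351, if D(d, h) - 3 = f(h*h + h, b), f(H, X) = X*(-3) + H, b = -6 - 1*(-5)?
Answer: 6633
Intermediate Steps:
b = -1 (b = -6 + 5 = -1)
f(H, X) = H - 3*X (f(H, X) = -3*X + H = H - 3*X)
D(d, h) = 6 + h + h² (D(d, h) = 3 + ((h*h + h) - 3*(-1)) = 3 + ((h² + h) + 3) = 3 + ((h + h²) + 3) = 3 + (3 + h + h²) = 6 + h + h²)
(D(-36, 81) + 14336) - 14351 = ((6 + 81*(1 + 81)) + 14336) - 14351 = ((6 + 81*82) + 14336) - 14351 = ((6 + 6642) + 14336) - 14351 = (6648 + 14336) - 14351 = 20984 - 14351 = 6633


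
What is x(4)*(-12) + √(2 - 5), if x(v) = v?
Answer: -48 + I*√3 ≈ -48.0 + 1.732*I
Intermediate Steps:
x(4)*(-12) + √(2 - 5) = 4*(-12) + √(2 - 5) = -48 + √(-3) = -48 + I*√3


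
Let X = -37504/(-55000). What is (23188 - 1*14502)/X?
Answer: 29858125/2344 ≈ 12738.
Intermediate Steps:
X = 4688/6875 (X = -37504*(-1/55000) = 4688/6875 ≈ 0.68189)
(23188 - 1*14502)/X = (23188 - 1*14502)/(4688/6875) = (23188 - 14502)*(6875/4688) = 8686*(6875/4688) = 29858125/2344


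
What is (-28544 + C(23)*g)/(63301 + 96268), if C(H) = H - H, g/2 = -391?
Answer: -28544/159569 ≈ -0.17888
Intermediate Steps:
g = -782 (g = 2*(-391) = -782)
C(H) = 0
(-28544 + C(23)*g)/(63301 + 96268) = (-28544 + 0*(-782))/(63301 + 96268) = (-28544 + 0)/159569 = -28544*1/159569 = -28544/159569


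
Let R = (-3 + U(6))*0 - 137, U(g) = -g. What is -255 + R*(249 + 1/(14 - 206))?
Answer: -6598519/192 ≈ -34367.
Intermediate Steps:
R = -137 (R = (-3 - 1*6)*0 - 137 = (-3 - 6)*0 - 137 = -9*0 - 137 = 0 - 137 = -137)
-255 + R*(249 + 1/(14 - 206)) = -255 - 137*(249 + 1/(14 - 206)) = -255 - 137*(249 + 1/(-192)) = -255 - 137*(249 - 1/192) = -255 - 137*47807/192 = -255 - 6549559/192 = -6598519/192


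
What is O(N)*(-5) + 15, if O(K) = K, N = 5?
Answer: -10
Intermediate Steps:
O(N)*(-5) + 15 = 5*(-5) + 15 = -25 + 15 = -10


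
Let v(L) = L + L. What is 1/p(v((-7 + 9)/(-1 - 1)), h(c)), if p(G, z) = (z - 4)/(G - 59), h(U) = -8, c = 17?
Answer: 61/12 ≈ 5.0833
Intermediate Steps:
v(L) = 2*L
p(G, z) = (-4 + z)/(-59 + G)
1/p(v((-7 + 9)/(-1 - 1)), h(c)) = 1/((-4 - 8)/(-59 + 2*((-7 + 9)/(-1 - 1)))) = 1/(-12/(-59 + 2*(2/(-2)))) = 1/(-12/(-59 + 2*(2*(-½)))) = 1/(-12/(-59 + 2*(-1))) = 1/(-12/(-59 - 2)) = 1/(-12/(-61)) = 1/(-1/61*(-12)) = 1/(12/61) = 61/12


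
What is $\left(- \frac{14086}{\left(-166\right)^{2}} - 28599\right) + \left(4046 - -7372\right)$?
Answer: $- \frac{236726861}{13778} \approx -17182.0$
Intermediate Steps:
$\left(- \frac{14086}{\left(-166\right)^{2}} - 28599\right) + \left(4046 - -7372\right) = \left(- \frac{14086}{27556} - 28599\right) + \left(4046 + 7372\right) = \left(\left(-14086\right) \frac{1}{27556} - 28599\right) + 11418 = \left(- \frac{7043}{13778} - 28599\right) + 11418 = - \frac{394044065}{13778} + 11418 = - \frac{236726861}{13778}$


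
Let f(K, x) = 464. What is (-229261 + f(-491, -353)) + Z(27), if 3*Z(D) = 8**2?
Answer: -686327/3 ≈ -2.2878e+5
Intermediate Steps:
Z(D) = 64/3 (Z(D) = (1/3)*8**2 = (1/3)*64 = 64/3)
(-229261 + f(-491, -353)) + Z(27) = (-229261 + 464) + 64/3 = -228797 + 64/3 = -686327/3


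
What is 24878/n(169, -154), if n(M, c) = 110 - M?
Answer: -24878/59 ≈ -421.66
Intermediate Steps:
24878/n(169, -154) = 24878/(110 - 1*169) = 24878/(110 - 169) = 24878/(-59) = 24878*(-1/59) = -24878/59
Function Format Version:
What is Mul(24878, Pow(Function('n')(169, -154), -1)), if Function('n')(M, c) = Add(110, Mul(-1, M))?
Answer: Rational(-24878, 59) ≈ -421.66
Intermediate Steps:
Mul(24878, Pow(Function('n')(169, -154), -1)) = Mul(24878, Pow(Add(110, Mul(-1, 169)), -1)) = Mul(24878, Pow(Add(110, -169), -1)) = Mul(24878, Pow(-59, -1)) = Mul(24878, Rational(-1, 59)) = Rational(-24878, 59)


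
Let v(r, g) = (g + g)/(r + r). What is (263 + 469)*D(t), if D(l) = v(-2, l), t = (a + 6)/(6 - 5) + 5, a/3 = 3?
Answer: -7320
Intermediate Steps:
a = 9 (a = 3*3 = 9)
v(r, g) = g/r (v(r, g) = (2*g)/((2*r)) = (2*g)*(1/(2*r)) = g/r)
t = 20 (t = (9 + 6)/(6 - 5) + 5 = 15/1 + 5 = 15*1 + 5 = 15 + 5 = 20)
D(l) = -l/2 (D(l) = l/(-2) = l*(-½) = -l/2)
(263 + 469)*D(t) = (263 + 469)*(-½*20) = 732*(-10) = -7320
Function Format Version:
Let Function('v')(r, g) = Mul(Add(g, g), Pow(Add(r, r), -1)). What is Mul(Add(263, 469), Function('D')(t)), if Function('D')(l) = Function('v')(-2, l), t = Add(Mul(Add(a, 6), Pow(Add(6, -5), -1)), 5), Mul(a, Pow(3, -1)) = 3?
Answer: -7320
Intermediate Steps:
a = 9 (a = Mul(3, 3) = 9)
Function('v')(r, g) = Mul(g, Pow(r, -1)) (Function('v')(r, g) = Mul(Mul(2, g), Pow(Mul(2, r), -1)) = Mul(Mul(2, g), Mul(Rational(1, 2), Pow(r, -1))) = Mul(g, Pow(r, -1)))
t = 20 (t = Add(Mul(Add(9, 6), Pow(Add(6, -5), -1)), 5) = Add(Mul(15, Pow(1, -1)), 5) = Add(Mul(15, 1), 5) = Add(15, 5) = 20)
Function('D')(l) = Mul(Rational(-1, 2), l) (Function('D')(l) = Mul(l, Pow(-2, -1)) = Mul(l, Rational(-1, 2)) = Mul(Rational(-1, 2), l))
Mul(Add(263, 469), Function('D')(t)) = Mul(Add(263, 469), Mul(Rational(-1, 2), 20)) = Mul(732, -10) = -7320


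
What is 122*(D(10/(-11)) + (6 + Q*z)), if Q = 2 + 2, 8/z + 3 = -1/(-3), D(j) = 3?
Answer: -366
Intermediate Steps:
z = -3 (z = 8/(-3 - 1/(-3)) = 8/(-3 - 1*(-⅓)) = 8/(-3 + ⅓) = 8/(-8/3) = 8*(-3/8) = -3)
Q = 4
122*(D(10/(-11)) + (6 + Q*z)) = 122*(3 + (6 + 4*(-3))) = 122*(3 + (6 - 12)) = 122*(3 - 6) = 122*(-3) = -366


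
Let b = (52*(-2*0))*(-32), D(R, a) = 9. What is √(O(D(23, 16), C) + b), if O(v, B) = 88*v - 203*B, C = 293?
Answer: I*√58687 ≈ 242.25*I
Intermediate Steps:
O(v, B) = -203*B + 88*v
b = 0 (b = (52*0)*(-32) = 0*(-32) = 0)
√(O(D(23, 16), C) + b) = √((-203*293 + 88*9) + 0) = √((-59479 + 792) + 0) = √(-58687 + 0) = √(-58687) = I*√58687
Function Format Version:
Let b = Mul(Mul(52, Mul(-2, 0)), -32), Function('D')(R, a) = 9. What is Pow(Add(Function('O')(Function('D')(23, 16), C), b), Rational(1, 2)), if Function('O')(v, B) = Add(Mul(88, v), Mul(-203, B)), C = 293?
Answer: Mul(I, Pow(58687, Rational(1, 2))) ≈ Mul(242.25, I)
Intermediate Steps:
Function('O')(v, B) = Add(Mul(-203, B), Mul(88, v))
b = 0 (b = Mul(Mul(52, 0), -32) = Mul(0, -32) = 0)
Pow(Add(Function('O')(Function('D')(23, 16), C), b), Rational(1, 2)) = Pow(Add(Add(Mul(-203, 293), Mul(88, 9)), 0), Rational(1, 2)) = Pow(Add(Add(-59479, 792), 0), Rational(1, 2)) = Pow(Add(-58687, 0), Rational(1, 2)) = Pow(-58687, Rational(1, 2)) = Mul(I, Pow(58687, Rational(1, 2)))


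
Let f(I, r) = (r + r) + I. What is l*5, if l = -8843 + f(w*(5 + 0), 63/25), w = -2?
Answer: -221199/5 ≈ -44240.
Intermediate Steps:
f(I, r) = I + 2*r (f(I, r) = 2*r + I = I + 2*r)
l = -221199/25 (l = -8843 + (-2*(5 + 0) + 2*(63/25)) = -8843 + (-2*5 + 2*(63*(1/25))) = -8843 + (-10 + 2*(63/25)) = -8843 + (-10 + 126/25) = -8843 - 124/25 = -221199/25 ≈ -8848.0)
l*5 = -221199/25*5 = -221199/5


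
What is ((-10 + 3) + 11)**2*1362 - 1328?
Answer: 20464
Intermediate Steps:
((-10 + 3) + 11)**2*1362 - 1328 = (-7 + 11)**2*1362 - 1328 = 4**2*1362 - 1328 = 16*1362 - 1328 = 21792 - 1328 = 20464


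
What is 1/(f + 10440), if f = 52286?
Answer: 1/62726 ≈ 1.5942e-5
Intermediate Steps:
1/(f + 10440) = 1/(52286 + 10440) = 1/62726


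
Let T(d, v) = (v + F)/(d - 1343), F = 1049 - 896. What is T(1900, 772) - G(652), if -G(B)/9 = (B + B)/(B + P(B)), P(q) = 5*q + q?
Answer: 16501/3899 ≈ 4.2321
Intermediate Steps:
P(q) = 6*q
F = 153
T(d, v) = (153 + v)/(-1343 + d) (T(d, v) = (v + 153)/(d - 1343) = (153 + v)/(-1343 + d))
G(B) = -18/7 (G(B) = -9*(B + B)/(B + 6*B) = -9*2*B/(7*B) = -9*2*B*1/(7*B) = -9*2/7 = -18/7)
T(1900, 772) - G(652) = (153 + 772)/(-1343 + 1900) - 1*(-18/7) = 925/557 + 18/7 = 16501/3899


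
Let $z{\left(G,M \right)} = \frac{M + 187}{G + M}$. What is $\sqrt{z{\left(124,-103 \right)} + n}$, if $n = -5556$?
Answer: $4 i \sqrt{347} \approx 74.512 i$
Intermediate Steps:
$z{\left(G,M \right)} = \frac{187 + M}{G + M}$
$\sqrt{z{\left(124,-103 \right)} + n} = \sqrt{\frac{187 - 103}{124 - 103} - 5556} = \sqrt{\frac{1}{21} \cdot 84 - 5556} = \sqrt{4 - 5556} = \sqrt{-5552} = 4 i \sqrt{347}$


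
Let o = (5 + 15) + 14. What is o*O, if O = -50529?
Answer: -1717986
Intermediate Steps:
o = 34 (o = 20 + 14 = 34)
o*O = 34*(-50529) = -1717986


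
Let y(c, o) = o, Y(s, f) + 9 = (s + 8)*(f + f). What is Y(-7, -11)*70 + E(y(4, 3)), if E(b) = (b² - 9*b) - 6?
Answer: -2194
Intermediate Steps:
Y(s, f) = -9 + 2*f*(8 + s) (Y(s, f) = -9 + (s + 8)*(f + f) = -9 + (8 + s)*(2*f) = -9 + 2*f*(8 + s))
E(b) = -6 + b² - 9*b
Y(-7, -11)*70 + E(y(4, 3)) = (-9 + 16*(-11) + 2*(-11)*(-7))*70 + (-6 + 3² - 9*3) = (-9 - 176 + 154)*70 + (-6 + 9 - 27) = -31*70 - 24 = -2170 - 24 = -2194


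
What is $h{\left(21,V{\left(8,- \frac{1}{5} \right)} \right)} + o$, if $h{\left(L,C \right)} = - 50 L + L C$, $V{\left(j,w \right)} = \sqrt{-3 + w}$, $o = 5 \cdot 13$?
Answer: $-985 + \frac{84 i \sqrt{5}}{5} \approx -985.0 + 37.566 i$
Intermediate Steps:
$o = 65$
$h{\left(L,C \right)} = - 50 L + C L$
$h{\left(21,V{\left(8,- \frac{1}{5} \right)} \right)} + o = 21 \left(-50 + \sqrt{-3 - \frac{1}{5}}\right) + 65 = 21 \left(-50 + \sqrt{- \frac{16}{5}}\right) + 65 = 21 \left(-50 + \frac{4 i \sqrt{5}}{5}\right) + 65 = \left(-1050 + \frac{84 i \sqrt{5}}{5}\right) + 65 = -985 + \frac{84 i \sqrt{5}}{5}$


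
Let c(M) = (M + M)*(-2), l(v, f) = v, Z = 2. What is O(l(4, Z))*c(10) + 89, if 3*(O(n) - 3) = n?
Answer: -253/3 ≈ -84.333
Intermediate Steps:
O(n) = 3 + n/3
c(M) = -4*M (c(M) = (2*M)*(-2) = -4*M)
O(l(4, Z))*c(10) + 89 = (3 + (1/3)*4)*(-4*10) + 89 = (3 + 4/3)*(-40) + 89 = (13/3)*(-40) + 89 = -520/3 + 89 = -253/3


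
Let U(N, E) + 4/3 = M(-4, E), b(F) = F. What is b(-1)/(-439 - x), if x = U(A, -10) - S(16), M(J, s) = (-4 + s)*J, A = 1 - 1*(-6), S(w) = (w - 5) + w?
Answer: 3/1400 ≈ 0.0021429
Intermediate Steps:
S(w) = -5 + 2*w (S(w) = (-5 + w) + w = -5 + 2*w)
A = 7 (A = 1 + 6 = 7)
M(J, s) = J*(-4 + s)
U(N, E) = 44/3 - 4*E (U(N, E) = -4/3 - 4*(-4 + E) = -4/3 + (16 - 4*E) = 44/3 - 4*E)
x = 83/3 (x = (44/3 - 4*(-10)) - (-5 + 2*16) = (44/3 + 40) - (-5 + 32) = 164/3 - 1*27 = 164/3 - 27 = 83/3 ≈ 27.667)
b(-1)/(-439 - x) = -1/(-439 - 1*83/3) = -1/(-439 - 83/3) = -1/(-1400/3) = -1*(-3/1400) = 3/1400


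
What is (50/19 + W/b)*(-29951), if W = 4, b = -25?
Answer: -35162474/475 ≈ -74026.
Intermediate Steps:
(50/19 + W/b)*(-29951) = (50/19 + 4/(-25))*(-29951) = (50*(1/19) + 4*(-1/25))*(-29951) = (50/19 - 4/25)*(-29951) = (1174/475)*(-29951) = -35162474/475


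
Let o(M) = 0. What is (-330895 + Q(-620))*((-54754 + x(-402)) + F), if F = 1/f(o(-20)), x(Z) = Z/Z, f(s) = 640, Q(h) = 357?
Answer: 5791342911211/320 ≈ 1.8098e+10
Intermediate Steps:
x(Z) = 1
F = 1/640 ≈ 0.0015625
(-330895 + Q(-620))*((-54754 + x(-402)) + F) = (-330895 + 357)*((-54754 + 1) + 1/640) = -330538*(-54753 + 1/640) = -330538*(-35041919/640) = 5791342911211/320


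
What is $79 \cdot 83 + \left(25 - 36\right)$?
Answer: $6546$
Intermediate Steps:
$79 \cdot 83 + \left(25 - 36\right) = 6557 + \left(25 - 36\right) = 6557 - 11 = 6546$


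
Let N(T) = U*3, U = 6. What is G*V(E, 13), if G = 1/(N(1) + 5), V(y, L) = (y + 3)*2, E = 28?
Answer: 62/23 ≈ 2.6957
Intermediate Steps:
N(T) = 18 (N(T) = 6*3 = 18)
V(y, L) = 6 + 2*y (V(y, L) = (3 + y)*2 = 6 + 2*y)
G = 1/23 (G = 1/(18 + 5) = 1/23 ≈ 0.043478)
G*V(E, 13) = (6 + 2*28)/23 = (6 + 56)/23 = (1/23)*62 = 62/23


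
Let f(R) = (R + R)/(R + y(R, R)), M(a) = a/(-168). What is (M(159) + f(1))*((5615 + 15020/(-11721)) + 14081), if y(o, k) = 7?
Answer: -750235837/54698 ≈ -13716.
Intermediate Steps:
M(a) = -a/168 (M(a) = a*(-1/168) = -a/168)
f(R) = 2*R/(7 + R) (f(R) = (R + R)/(R + 7) = (2*R)/(7 + R) = 2*R/(7 + R))
(M(159) + f(1))*((5615 + 15020/(-11721)) + 14081) = (-1/168*159 + 2*1/(7 + 1))*((5615 + 15020/(-11721)) + 14081) = (-53/56 + 2*1/8)*((5615 + 15020*(-1/11721)) + 14081) = (-53/56 + 2*1*(1/8))*((5615 - 15020/11721) + 14081) = (-53/56 + 1/4)*(65798395/11721 + 14081) = -39/56*230841796/11721 = -750235837/54698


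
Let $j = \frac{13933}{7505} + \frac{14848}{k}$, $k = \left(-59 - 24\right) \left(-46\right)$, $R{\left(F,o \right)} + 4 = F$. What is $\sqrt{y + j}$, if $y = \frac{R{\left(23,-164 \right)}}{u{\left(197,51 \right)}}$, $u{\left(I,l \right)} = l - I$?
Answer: $\frac{\sqrt{24569276725622057390}}{2091748570} \approx 2.3697$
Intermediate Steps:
$R{\left(F,o \right)} = -4 + F$
$k = 3818$ ($k = \left(-83\right) \left(-46\right) = 3818$)
$j = \frac{82315217}{14327045}$ ($j = \frac{13933}{7505} + \frac{14848}{3818} = 13933 \cdot \frac{1}{7505} + 14848 \cdot \frac{1}{3818} = \frac{13933}{7505} + \frac{7424}{1909} = \frac{82315217}{14327045} \approx 5.7454$)
$y = - \frac{19}{146}$ ($y = \frac{-4 + 23}{51 - 197} = \frac{19}{51 - 197} = \frac{19}{-146} = 19 \left(- \frac{1}{146}\right) = - \frac{19}{146} \approx -0.13014$)
$\sqrt{y + j} = \sqrt{- \frac{19}{146} + \frac{82315217}{14327045}} = \sqrt{\frac{11745807827}{2091748570}} = \frac{\sqrt{24569276725622057390}}{2091748570}$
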